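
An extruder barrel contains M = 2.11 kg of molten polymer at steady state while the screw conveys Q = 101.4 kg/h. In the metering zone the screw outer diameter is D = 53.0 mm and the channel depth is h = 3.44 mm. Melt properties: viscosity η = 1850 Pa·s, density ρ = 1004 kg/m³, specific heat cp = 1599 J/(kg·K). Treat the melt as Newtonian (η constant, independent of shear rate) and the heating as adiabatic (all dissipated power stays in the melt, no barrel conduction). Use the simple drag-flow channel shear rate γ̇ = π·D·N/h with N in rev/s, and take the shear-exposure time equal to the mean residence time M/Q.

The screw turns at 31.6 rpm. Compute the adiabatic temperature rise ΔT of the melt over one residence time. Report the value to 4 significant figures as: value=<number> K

value=56.10 K

Throughput in SI: Q_s = 101.4 kg/h ÷ 3600 s/h = 0.0281667 kg/s
Mean residence time: t_res = M/Q_s = 2.11 kg / 0.0281667 kg/s = 74.9112 s
D = 53.0 mm = 0.053 m;  h = 3.44 mm = 0.00344 m;  N = 31.6 rpm / 60 = 0.526667 rev/s
γ̇ = π D N / h = (π)(0.053)(0.526667) / 0.00344 = 25.492 s⁻¹
ΔT = η·γ̇²·t_res/(ρ·cp) = [1850 × 25.492² × 74.9112] / [1004 × 1599] = 56.0974 K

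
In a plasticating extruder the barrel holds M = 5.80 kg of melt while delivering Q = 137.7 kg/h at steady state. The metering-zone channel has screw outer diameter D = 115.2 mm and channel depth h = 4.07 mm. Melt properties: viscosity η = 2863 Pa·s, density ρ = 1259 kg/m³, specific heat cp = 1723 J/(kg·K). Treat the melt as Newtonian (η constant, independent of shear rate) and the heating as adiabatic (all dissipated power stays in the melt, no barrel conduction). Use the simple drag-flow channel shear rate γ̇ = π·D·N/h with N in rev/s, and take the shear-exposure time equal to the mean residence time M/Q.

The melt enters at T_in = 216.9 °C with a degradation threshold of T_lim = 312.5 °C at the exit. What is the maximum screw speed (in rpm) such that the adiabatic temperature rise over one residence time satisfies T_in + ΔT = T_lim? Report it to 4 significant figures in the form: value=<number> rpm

Throughput in SI: Q_s = 137.7 kg/h ÷ 3600 s/h = 0.03825 kg/s
t_res = M / Q_s = 5.80 / 0.03825 = 151.634 s
Convert to metres: D = 0.1152 m, h = 0.00407 m
ΔT_a = T_lim − T_in = 312.5 − 216.9 = 95.6 K
γ̇_max² = ΔT_a·ρ·cp / (η·t_res) = [95.6 × 1259 × 1723] / [2863 × 151.634] = 477.695 s⁻²
γ̇_max = √477.695 = 21.8562 s⁻¹
N_max = γ̇_max·h / (π·D) = 21.8562 · 0.00407 / (π · 0.1152) = 0.245792 rev/s = 14.7475 rpm

value=14.75 rpm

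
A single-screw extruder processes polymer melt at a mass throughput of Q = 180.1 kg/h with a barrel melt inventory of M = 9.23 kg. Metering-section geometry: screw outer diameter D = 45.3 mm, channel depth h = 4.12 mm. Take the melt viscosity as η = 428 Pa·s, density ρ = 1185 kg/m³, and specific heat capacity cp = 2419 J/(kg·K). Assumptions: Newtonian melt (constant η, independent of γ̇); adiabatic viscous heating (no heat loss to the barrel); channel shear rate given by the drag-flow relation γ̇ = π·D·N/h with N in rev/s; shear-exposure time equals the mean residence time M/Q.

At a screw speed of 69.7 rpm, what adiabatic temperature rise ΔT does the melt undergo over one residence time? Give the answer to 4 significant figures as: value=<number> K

Q_s = Q / 3600 = 180.1 / 3600 = 0.0500278 kg/s
Mean residence time: t_res = M/Q_s = 9.23 kg / 0.0500278 kg/s = 184.498 s
Geometry in metres: D = 45.3 mm → 0.0453 m, h = 4.12 mm → 0.00412 m; screw speed N = 69.7 rpm = 1.16167 rev/s
γ̇ = π·D·N / h = π · 0.0453 · 1.16167 / 0.00412 = 40.1266 s⁻¹
Adiabatic rise: ΔT = η γ̇² t_res / (ρ cp) = 428·(40.1266)²·184.498 / (1185·2419) = 44.3552 K

value=44.36 K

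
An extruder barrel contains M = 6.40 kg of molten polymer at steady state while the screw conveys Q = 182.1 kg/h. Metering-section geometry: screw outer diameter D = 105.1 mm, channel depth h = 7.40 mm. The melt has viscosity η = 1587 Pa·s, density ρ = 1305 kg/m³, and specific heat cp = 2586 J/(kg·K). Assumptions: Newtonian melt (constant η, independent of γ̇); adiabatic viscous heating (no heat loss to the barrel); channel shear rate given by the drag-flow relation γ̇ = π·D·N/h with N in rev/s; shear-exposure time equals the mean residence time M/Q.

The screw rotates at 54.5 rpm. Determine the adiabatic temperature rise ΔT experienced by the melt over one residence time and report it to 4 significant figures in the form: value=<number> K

value=97.73 K

Q_s = Q / 3600 = 182.1 / 3600 = 0.0505833 kg/s
t_res = M / Q_s = 6.40 / 0.0505833 = 126.524 s
Geometry in metres: D = 105.1 mm → 0.1051 m, h = 7.40 mm → 0.0074 m; screw speed N = 54.5 rpm = 0.908333 rev/s
γ̇ = π·D·N / h = π · 0.1051 · 0.908333 / 0.0074 = 40.529 s⁻¹
ΔT = η·γ̇²·t_res / (ρ·cp) = 1587 · (40.529)² · 126.524 / (1305 · 2586) = 97.7333 K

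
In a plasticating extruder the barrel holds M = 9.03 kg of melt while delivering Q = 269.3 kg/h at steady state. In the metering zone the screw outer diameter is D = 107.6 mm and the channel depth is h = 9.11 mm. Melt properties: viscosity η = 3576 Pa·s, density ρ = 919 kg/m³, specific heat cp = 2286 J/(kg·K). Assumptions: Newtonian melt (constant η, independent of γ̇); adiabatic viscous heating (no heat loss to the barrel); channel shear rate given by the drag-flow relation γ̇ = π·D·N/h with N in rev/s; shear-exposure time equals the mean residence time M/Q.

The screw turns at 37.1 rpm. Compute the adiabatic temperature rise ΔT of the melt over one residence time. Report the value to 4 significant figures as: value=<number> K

Throughput in SI: Q_s = 269.3 kg/h ÷ 3600 s/h = 0.0748056 kg/s
t_res = M / Q_s = 9.03 / 0.0748056 = 120.713 s
Geometry in metres: D = 107.6 mm → 0.1076 m, h = 9.11 mm → 0.00911 m; screw speed N = 37.1 rpm = 0.618333 rev/s
γ̇ = π D N / h = (π)(0.1076)(0.618333) / 0.00911 = 22.9439 s⁻¹
Adiabatic rise: ΔT = η γ̇² t_res / (ρ cp) = 3576·(22.9439)²·120.713 / (919·2286) = 108.166 K

value=108.2 K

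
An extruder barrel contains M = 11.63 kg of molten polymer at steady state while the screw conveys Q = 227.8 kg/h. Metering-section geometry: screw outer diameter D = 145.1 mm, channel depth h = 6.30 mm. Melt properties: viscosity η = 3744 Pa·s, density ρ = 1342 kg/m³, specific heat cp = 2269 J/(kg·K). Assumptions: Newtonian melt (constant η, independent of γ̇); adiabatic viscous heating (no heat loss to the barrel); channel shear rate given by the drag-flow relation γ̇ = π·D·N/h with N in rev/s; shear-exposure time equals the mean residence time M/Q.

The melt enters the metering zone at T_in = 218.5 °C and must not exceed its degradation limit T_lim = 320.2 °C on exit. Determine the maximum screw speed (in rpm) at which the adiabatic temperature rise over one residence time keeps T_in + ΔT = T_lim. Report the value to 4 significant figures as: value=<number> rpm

Q_s = Q / 3600 = 227.8 / 3600 = 0.0632778 kg/s
t_res = M / Q_s = 11.63 ÷ 0.0632778 = 183.793 s
D = 145.1 mm = 0.1451 m;  h = 6.30 mm = 0.0063 m
Allowable rise: ΔT_a = T_lim − T_in = 320.2 − 218.5 = 101.7 K
Invert ΔT = ηγ̇²t_res/(ρcp) for γ̇: γ̇_max² = ΔT_a ρ cp / (η t_res) = 101.7·1342·2269 / (3744·183.793) = 450.032 s⁻²
Take the square root: γ̇_max = √(450.032) = 21.214 s⁻¹
N_max = γ̇_max·h / (π·D) = 21.214 · 0.0063 / (π · 0.1451) = 0.293187 rev/s = 17.5912 rpm

value=17.59 rpm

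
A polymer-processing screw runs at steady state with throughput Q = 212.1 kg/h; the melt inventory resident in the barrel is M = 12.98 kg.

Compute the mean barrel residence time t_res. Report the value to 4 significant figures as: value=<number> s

value=220.3 s

Convert throughput: Q = 212.1 kg/h = 212.1/3600 = 0.0589167 kg/s
t_res = M / Q_s = 12.98 ÷ 0.0589167 = 220.311 s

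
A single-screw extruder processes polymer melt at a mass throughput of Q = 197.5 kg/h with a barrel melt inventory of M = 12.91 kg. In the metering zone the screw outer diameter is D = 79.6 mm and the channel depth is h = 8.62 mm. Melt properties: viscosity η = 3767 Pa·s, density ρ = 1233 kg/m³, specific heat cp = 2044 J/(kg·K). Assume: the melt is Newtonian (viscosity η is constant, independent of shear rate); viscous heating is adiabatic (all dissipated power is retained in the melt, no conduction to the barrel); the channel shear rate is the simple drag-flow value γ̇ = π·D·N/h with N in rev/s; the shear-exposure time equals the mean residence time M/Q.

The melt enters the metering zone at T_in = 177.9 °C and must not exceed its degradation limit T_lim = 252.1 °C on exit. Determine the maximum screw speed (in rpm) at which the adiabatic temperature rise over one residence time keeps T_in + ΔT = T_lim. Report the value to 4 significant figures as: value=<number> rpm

value=30.04 rpm

Convert throughput: Q = 197.5 kg/h = 197.5/3600 = 0.0548611 kg/s
Mean residence time: t_res = M/Q_s = 12.91 kg / 0.0548611 kg/s = 235.322 s
Geometry in SI: D = 79.6 mm → 0.0796 m, h = 8.62 mm → 0.00862 m
Allowable rise: ΔT_a = T_lim − T_in = 252.1 − 177.9 = 74.2 K
γ̇_max² = ΔT_a·ρ·cp/(η·t_res) = 74.2·1233·2044/(3767·235.322) = 210.955 s⁻²
γ̇_max = √210.955 = 14.5243 s⁻¹
N_max = γ̇_max h / (πD) = 14.5243·0.00862/(π·0.0796) = 0.500656 rev/s → ×60 = 30.0394 rpm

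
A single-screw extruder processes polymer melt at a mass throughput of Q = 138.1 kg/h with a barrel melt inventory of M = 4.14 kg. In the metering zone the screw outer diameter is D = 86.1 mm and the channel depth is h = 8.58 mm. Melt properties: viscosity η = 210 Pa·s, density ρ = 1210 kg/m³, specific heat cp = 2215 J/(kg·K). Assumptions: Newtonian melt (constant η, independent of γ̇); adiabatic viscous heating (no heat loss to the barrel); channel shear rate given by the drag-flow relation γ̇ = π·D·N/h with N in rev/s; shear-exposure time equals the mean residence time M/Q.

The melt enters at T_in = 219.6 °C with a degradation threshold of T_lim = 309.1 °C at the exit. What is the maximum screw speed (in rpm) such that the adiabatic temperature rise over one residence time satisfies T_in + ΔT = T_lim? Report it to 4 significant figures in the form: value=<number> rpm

Convert throughput: Q = 138.1 kg/h = 138.1/3600 = 0.0383611 kg/s
t_res = M / Q_s = 4.14 / 0.0383611 = 107.922 s
Convert to metres: D = 0.0861 m, h = 0.00858 m
Allowable rise: ΔT_a = T_lim − T_in = 309.1 − 219.6 = 89.5 K
γ̇_max² = ΔT_a·ρ·cp/(η·t_res) = 89.5·1210·2215/(210·107.922) = 10584.1 s⁻²
Take the square root: γ̇_max = √(10584.1) = 102.879 s⁻¹
N_max = γ̇_max·h / (π·D) = 102.879 · 0.00858 / (π · 0.0861) = 3.26333 rev/s = 195.8 rpm

value=195.8 rpm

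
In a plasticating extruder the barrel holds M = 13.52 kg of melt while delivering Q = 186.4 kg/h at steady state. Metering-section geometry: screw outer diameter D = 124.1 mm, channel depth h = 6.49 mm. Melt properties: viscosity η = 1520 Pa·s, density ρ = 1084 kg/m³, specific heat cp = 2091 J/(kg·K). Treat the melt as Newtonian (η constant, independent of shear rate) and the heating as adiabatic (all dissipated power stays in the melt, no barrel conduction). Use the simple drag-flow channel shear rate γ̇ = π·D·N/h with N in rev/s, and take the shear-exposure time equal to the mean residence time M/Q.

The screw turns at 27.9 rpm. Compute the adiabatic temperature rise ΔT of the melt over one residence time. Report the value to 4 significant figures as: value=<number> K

value=136.6 K

Convert throughput: Q = 186.4 kg/h = 186.4/3600 = 0.0517778 kg/s
t_res = M / Q_s = 13.52 / 0.0517778 = 261.116 s
Geometry in metres: D = 124.1 mm → 0.1241 m, h = 6.49 mm → 0.00649 m; screw speed N = 27.9 rpm = 0.465 rev/s
Shear rate: γ̇ = πDN/h = π·0.1241·0.465/0.00649 = 27.9338 s⁻¹
Adiabatic rise: ΔT = η γ̇² t_res / (ρ cp) = 1520·(27.9338)²·261.116 / (1084·2091) = 136.632 K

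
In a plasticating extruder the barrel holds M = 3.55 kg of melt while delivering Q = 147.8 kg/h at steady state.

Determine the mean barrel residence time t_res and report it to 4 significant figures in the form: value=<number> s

Q_s = Q / 3600 = 147.8 / 3600 = 0.0410556 kg/s
Mean residence time: t_res = M/Q_s = 3.55 kg / 0.0410556 kg/s = 86.4682 s

value=86.47 s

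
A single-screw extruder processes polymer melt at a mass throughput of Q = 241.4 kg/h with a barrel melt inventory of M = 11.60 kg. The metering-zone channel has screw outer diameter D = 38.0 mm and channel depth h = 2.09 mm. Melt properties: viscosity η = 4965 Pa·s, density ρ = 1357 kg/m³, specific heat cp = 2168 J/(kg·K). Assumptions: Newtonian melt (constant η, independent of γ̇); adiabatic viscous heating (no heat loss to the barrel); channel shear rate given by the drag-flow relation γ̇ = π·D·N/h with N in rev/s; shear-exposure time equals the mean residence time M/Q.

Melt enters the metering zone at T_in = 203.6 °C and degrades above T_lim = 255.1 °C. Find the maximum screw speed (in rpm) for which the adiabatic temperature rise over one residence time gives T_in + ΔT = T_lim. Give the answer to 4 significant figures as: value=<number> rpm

value=13.95 rpm

Convert throughput: Q = 241.4 kg/h = 241.4/3600 = 0.0670556 kg/s
Mean residence time: t_res = M/Q_s = 11.60 kg / 0.0670556 kg/s = 172.991 s
D = 38.0 mm = 0.038 m;  h = 2.09 mm = 0.00209 m
ΔT_a = T_lim − T_in = 255.1 − 203.6 = 51.5 K
γ̇_max² = ΔT_a·ρ·cp/(η·t_res) = 51.5·1357·2168/(4965·172.991) = 176.402 s⁻²
γ̇_max = sqrt(176.402) = 13.2816 s⁻¹
N_max = γ̇_max h / (πD) = 13.2816·0.00209/(π·0.038) = 0.232522 rev/s → ×60 = 13.9513 rpm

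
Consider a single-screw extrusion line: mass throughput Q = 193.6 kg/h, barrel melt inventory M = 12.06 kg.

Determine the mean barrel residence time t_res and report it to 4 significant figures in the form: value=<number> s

value=224.3 s

Q_s = Q / 3600 = 193.6 / 3600 = 0.0537778 kg/s
t_res = M / Q_s = 12.06 / 0.0537778 = 224.256 s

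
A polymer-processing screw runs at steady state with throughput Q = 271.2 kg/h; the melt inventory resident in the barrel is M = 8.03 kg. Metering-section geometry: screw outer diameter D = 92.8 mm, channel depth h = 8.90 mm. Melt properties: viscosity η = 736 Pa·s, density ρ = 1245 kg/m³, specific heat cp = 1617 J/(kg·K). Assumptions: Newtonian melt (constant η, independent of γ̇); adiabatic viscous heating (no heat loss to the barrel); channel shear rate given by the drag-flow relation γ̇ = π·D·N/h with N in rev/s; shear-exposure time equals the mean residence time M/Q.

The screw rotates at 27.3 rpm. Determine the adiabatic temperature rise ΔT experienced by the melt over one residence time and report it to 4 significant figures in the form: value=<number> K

value=8.657 K

Throughput in SI: Q_s = 271.2 kg/h ÷ 3600 s/h = 0.0753333 kg/s
t_res = M / Q_s = 8.03 ÷ 0.0753333 = 106.593 s
D = 92.8 mm = 0.0928 m;  h = 8.90 mm = 0.0089 m;  N = 27.3 rpm / 60 = 0.455 rev/s
γ̇ = π D N / h = (π)(0.0928)(0.455) / 0.0089 = 14.9046 s⁻¹
Adiabatic rise: ΔT = η γ̇² t_res / (ρ cp) = 736·(14.9046)²·106.593 / (1245·1617) = 8.65696 K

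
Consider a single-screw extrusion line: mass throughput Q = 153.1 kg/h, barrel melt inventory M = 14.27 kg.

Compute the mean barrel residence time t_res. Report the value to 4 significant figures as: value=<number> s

Convert throughput: Q = 153.1 kg/h = 153.1/3600 = 0.0425278 kg/s
t_res = M / Q_s = 14.27 / 0.0425278 = 335.545 s

value=335.5 s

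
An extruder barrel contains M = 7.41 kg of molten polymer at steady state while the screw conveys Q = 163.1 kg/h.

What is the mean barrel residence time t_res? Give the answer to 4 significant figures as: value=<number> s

value=163.6 s

Q_s = Q / 3600 = 163.1 / 3600 = 0.0453056 kg/s
Mean residence time: t_res = M/Q_s = 7.41 kg / 0.0453056 kg/s = 163.556 s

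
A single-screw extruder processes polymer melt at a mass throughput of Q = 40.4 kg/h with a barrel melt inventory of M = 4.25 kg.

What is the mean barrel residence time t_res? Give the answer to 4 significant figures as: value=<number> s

Q_s = Q / 3600 = 40.4 / 3600 = 0.0112222 kg/s
t_res = M / Q_s = 4.25 / 0.0112222 = 378.713 s

value=378.7 s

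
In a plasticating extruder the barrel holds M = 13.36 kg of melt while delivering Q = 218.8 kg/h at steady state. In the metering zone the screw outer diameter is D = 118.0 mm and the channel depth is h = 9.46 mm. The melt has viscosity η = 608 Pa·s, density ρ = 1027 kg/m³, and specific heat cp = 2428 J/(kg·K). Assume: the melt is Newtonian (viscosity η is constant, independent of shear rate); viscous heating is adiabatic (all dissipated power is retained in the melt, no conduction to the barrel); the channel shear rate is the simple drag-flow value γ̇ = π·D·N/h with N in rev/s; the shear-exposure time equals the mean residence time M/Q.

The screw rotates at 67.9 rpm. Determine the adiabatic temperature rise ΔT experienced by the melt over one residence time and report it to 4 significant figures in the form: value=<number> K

value=105.4 K

Q_s = Q / 3600 = 218.8 / 3600 = 0.0607778 kg/s
t_res = M / Q_s = 13.36 / 0.0607778 = 219.817 s
Convert to SI: D = 0.118 m, h = 0.00946 m, N = 67.9/60 = 1.13167 rev/s
γ̇ = π·D·N / h = π · 0.118 · 1.13167 / 0.00946 = 44.3465 s⁻¹
Adiabatic rise: ΔT = η γ̇² t_res / (ρ cp) = 608·(44.3465)²·219.817 / (1027·2428) = 105.406 K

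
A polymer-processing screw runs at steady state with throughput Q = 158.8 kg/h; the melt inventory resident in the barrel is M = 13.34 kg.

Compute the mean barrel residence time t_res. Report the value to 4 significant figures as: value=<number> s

Throughput in SI: Q_s = 158.8 kg/h ÷ 3600 s/h = 0.0441111 kg/s
Mean residence time: t_res = M/Q_s = 13.34 kg / 0.0441111 kg/s = 302.418 s

value=302.4 s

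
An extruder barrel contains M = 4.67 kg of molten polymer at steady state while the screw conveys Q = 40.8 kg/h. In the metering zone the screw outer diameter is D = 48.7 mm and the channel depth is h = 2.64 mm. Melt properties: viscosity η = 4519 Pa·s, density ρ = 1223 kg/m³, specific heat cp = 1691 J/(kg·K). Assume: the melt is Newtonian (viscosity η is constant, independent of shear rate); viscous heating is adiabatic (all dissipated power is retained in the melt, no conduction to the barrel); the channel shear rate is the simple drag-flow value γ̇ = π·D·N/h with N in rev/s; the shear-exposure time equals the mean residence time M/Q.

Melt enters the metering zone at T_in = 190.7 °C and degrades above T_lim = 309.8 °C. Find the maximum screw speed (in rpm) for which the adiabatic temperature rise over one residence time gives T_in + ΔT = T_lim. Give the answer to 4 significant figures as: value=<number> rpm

value=11.91 rpm

Convert throughput: Q = 40.8 kg/h = 40.8/3600 = 0.0113333 kg/s
Mean residence time: t_res = M/Q_s = 4.67 kg / 0.0113333 kg/s = 412.059 s
Geometry in SI: D = 48.7 mm → 0.0487 m, h = 2.64 mm → 0.00264 m
ΔT_a = T_lim − T_in = 309.8 − 190.7 = 119.1 K
γ̇_max² = ΔT_a·ρ·cp / (η·t_res) = [119.1 × 1223 × 1691] / [4519 × 412.059] = 132.276 s⁻²
γ̇_max = sqrt(132.276) = 11.5011 s⁻¹
Solve γ̇ = πDN/h for N: N_max = γ̇_max·h/(π·D) = 11.5011 × 0.00264 / (π × 0.0487) = 0.198456 rev/s = 11.9074 rpm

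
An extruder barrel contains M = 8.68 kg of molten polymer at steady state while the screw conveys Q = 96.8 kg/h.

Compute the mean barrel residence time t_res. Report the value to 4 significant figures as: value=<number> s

value=322.8 s

Throughput in SI: Q_s = 96.8 kg/h ÷ 3600 s/h = 0.0268889 kg/s
t_res = M / Q_s = 8.68 ÷ 0.0268889 = 322.81 s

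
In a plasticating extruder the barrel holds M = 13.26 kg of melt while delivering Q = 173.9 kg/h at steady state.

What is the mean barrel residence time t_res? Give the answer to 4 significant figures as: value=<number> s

value=274.5 s

Q_s = Q / 3600 = 173.9 / 3600 = 0.0483056 kg/s
t_res = M / Q_s = 13.26 / 0.0483056 = 274.503 s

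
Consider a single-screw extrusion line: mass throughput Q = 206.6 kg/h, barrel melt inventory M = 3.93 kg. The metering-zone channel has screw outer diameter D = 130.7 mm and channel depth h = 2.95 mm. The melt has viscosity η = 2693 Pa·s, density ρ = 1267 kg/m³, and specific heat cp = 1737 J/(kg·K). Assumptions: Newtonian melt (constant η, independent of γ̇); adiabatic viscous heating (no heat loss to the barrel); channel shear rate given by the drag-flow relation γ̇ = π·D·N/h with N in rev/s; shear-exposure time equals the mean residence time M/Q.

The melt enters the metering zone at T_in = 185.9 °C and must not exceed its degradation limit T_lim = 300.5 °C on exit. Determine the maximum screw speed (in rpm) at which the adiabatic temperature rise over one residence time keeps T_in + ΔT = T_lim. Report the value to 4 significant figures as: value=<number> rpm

value=15.94 rpm

Q_s = Q / 3600 = 206.6 / 3600 = 0.0573889 kg/s
t_res = M / Q_s = 3.93 / 0.0573889 = 68.4802 s
Geometry in SI: D = 130.7 mm → 0.1307 m, h = 2.95 mm → 0.00295 m
ΔT_a = T_lim − T_in = 300.5 °C − 185.9 °C = 114.6 K
γ̇_max² = ΔT_a·ρ·cp / (η·t_res) = [114.6 × 1267 × 1737] / [2693 × 68.4802] = 1367.6 s⁻²
γ̇_max = √1367.6 = 36.9811 s⁻¹
N_max = γ̇_max h / (πD) = 36.9811·0.00295/(π·0.1307) = 0.265691 rev/s → ×60 = 15.9414 rpm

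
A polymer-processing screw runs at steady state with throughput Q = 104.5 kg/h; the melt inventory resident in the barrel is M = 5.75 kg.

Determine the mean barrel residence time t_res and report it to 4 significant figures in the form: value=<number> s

value=198.1 s

Q_s = Q / 3600 = 104.5 / 3600 = 0.0290278 kg/s
t_res = M / Q_s = 5.75 / 0.0290278 = 198.086 s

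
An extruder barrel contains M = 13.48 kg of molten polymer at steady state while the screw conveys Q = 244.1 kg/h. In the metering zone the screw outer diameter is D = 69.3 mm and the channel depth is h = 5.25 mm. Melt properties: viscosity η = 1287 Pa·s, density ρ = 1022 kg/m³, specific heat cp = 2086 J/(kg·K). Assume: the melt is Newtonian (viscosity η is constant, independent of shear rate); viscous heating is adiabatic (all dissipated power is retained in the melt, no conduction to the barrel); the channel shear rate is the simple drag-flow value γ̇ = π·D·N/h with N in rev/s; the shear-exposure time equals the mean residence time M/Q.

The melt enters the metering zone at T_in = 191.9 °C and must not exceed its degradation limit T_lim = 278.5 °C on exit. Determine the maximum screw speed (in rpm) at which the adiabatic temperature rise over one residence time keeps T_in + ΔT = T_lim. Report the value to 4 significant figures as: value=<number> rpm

Throughput in SI: Q_s = 244.1 kg/h ÷ 3600 s/h = 0.0678056 kg/s
Mean residence time: t_res = M/Q_s = 13.48 kg / 0.0678056 kg/s = 198.804 s
Geometry in SI: D = 69.3 mm → 0.0693 m, h = 5.25 mm → 0.00525 m
ΔT_a = T_lim − T_in = 278.5 °C − 191.9 °C = 86.6 K
Invert ΔT = ηγ̇²t_res/(ρcp) for γ̇: γ̇_max² = ΔT_a ρ cp / (η t_res) = 86.6·1022·2086 / (1287·198.804) = 721.572 s⁻²
Take the square root: γ̇_max = √(721.572) = 26.8621 s⁻¹
N_max = γ̇_max h / (πD) = 26.8621·0.00525/(π·0.0693) = 0.647763 rev/s → ×60 = 38.8658 rpm

value=38.87 rpm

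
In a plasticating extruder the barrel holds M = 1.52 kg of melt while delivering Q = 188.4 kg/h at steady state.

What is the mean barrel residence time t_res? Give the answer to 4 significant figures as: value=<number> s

Convert throughput: Q = 188.4 kg/h = 188.4/3600 = 0.0523333 kg/s
t_res = M / Q_s = 1.52 / 0.0523333 = 29.0446 s

value=29.04 s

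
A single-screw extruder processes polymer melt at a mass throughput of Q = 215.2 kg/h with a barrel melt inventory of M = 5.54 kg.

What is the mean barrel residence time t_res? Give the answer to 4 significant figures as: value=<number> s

Q_s = Q / 3600 = 215.2 / 3600 = 0.0597778 kg/s
Mean residence time: t_res = M/Q_s = 5.54 kg / 0.0597778 kg/s = 92.6766 s

value=92.68 s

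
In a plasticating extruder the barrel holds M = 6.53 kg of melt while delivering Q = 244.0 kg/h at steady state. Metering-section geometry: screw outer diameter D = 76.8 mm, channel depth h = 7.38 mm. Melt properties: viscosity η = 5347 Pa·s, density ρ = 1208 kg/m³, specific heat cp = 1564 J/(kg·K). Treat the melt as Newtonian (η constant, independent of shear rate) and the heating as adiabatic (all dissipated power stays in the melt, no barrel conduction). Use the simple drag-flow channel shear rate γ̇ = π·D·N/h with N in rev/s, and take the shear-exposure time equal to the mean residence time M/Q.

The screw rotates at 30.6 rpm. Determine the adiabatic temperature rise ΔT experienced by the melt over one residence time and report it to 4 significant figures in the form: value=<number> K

Q_s = Q / 3600 = 244.0 / 3600 = 0.0677778 kg/s
Mean residence time: t_res = M/Q_s = 6.53 kg / 0.0677778 kg/s = 96.3443 s
Geometry in metres: D = 76.8 mm → 0.0768 m, h = 7.38 mm → 0.00738 m; screw speed N = 30.6 rpm = 0.51 rev/s
γ̇ = π D N / h = (π)(0.0768)(0.51) / 0.00738 = 16.6734 s⁻¹
Adiabatic rise: ΔT = η γ̇² t_res / (ρ cp) = 5347·(16.6734)²·96.3443 / (1208·1564) = 75.8023 K

value=75.80 K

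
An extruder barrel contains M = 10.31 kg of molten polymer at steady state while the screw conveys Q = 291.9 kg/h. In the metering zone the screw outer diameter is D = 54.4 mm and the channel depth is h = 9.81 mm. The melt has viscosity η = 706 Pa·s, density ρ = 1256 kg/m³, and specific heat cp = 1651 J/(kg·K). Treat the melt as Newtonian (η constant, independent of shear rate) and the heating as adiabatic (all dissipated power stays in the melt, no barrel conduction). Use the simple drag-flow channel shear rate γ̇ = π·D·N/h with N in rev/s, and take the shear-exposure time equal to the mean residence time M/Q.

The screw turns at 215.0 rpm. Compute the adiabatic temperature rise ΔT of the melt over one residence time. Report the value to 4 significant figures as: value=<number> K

Convert throughput: Q = 291.9 kg/h = 291.9/3600 = 0.0810833 kg/s
t_res = M / Q_s = 10.31 ÷ 0.0810833 = 127.153 s
D = 54.4 mm = 0.0544 m;  h = 9.81 mm = 0.00981 m;  N = 215.0 rpm / 60 = 3.58333 rev/s
γ̇ = π·D·N / h = π · 0.0544 · 3.58333 / 0.00981 = 62.4262 s⁻¹
ΔT = η·γ̇²·t_res/(ρ·cp) = [706 × 62.4262² × 127.153] / [1256 × 1651] = 168.705 K

value=168.7 K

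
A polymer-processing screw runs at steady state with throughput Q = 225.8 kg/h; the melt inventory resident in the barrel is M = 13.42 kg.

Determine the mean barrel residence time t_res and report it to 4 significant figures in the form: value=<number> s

value=214.0 s

Q_s = Q / 3600 = 225.8 / 3600 = 0.0627222 kg/s
t_res = M / Q_s = 13.42 ÷ 0.0627222 = 213.959 s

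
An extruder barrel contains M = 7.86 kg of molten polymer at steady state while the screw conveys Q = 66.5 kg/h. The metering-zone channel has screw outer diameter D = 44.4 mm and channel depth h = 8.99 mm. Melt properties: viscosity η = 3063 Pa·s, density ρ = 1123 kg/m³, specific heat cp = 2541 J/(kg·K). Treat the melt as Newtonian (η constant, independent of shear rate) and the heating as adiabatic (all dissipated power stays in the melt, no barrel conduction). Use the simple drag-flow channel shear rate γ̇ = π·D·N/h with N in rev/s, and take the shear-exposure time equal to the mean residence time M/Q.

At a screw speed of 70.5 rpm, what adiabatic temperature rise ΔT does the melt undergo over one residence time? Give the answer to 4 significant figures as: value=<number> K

Q_s = Q / 3600 = 66.5 / 3600 = 0.0184722 kg/s
t_res = M / Q_s = 7.86 ÷ 0.0184722 = 425.504 s
D = 44.4 mm = 0.0444 m;  h = 8.99 mm = 0.00899 m;  N = 70.5 rpm / 60 = 1.175 rev/s
Shear rate: γ̇ = πDN/h = π·0.0444·1.175/0.00899 = 18.231 s⁻¹
ΔT = η·γ̇²·t_res/(ρ·cp) = [3063 × 18.231² × 425.504] / [1123 × 2541] = 151.806 K

value=151.8 K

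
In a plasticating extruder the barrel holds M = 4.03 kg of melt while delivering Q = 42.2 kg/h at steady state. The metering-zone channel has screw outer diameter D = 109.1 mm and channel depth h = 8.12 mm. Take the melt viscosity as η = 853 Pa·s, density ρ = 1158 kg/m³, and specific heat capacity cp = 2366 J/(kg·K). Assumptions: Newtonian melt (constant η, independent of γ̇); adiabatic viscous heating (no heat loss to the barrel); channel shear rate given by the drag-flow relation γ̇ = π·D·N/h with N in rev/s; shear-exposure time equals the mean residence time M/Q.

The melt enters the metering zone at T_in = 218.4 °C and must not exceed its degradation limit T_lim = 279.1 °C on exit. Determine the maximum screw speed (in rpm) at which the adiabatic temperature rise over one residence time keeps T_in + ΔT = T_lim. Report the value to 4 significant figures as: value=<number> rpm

value=33.85 rpm

Q_s = Q / 3600 = 42.2 / 3600 = 0.0117222 kg/s
t_res = M / Q_s = 4.03 ÷ 0.0117222 = 343.791 s
Convert to metres: D = 0.1091 m, h = 0.00812 m
Allowable rise: ΔT_a = T_lim − T_in = 279.1 − 218.4 = 60.7 K
γ̇_max² = ΔT_a·ρ·cp / (η·t_res) = [60.7 × 1158 × 2366] / [853 × 343.791] = 567.111 s⁻²
γ̇_max = sqrt(567.111) = 23.8141 s⁻¹
N_max = γ̇_max h / (πD) = 23.8141·0.00812/(π·0.1091) = 0.564177 rev/s → ×60 = 33.8506 rpm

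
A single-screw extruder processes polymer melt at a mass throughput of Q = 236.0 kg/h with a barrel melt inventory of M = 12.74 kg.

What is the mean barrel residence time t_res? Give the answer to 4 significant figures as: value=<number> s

Throughput in SI: Q_s = 236.0 kg/h ÷ 3600 s/h = 0.0655556 kg/s
t_res = M / Q_s = 12.74 / 0.0655556 = 194.339 s

value=194.3 s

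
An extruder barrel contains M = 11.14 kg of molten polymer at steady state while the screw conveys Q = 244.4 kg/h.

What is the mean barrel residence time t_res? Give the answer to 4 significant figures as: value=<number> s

Convert throughput: Q = 244.4 kg/h = 244.4/3600 = 0.0678889 kg/s
Mean residence time: t_res = M/Q_s = 11.14 kg / 0.0678889 kg/s = 164.092 s

value=164.1 s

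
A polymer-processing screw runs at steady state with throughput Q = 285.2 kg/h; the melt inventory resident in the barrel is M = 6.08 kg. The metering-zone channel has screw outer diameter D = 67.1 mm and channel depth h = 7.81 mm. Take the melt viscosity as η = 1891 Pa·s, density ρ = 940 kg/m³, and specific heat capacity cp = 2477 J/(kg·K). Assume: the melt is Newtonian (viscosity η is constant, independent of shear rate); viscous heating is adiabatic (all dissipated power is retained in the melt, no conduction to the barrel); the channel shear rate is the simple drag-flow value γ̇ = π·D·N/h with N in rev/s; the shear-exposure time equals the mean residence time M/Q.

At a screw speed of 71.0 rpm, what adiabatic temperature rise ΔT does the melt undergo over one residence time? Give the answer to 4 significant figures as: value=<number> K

value=63.58 K

Convert throughput: Q = 285.2 kg/h = 285.2/3600 = 0.0792222 kg/s
t_res = M / Q_s = 6.08 ÷ 0.0792222 = 76.7461 s
Convert to SI: D = 0.0671 m, h = 0.00781 m, N = 71.0/60 = 1.18333 rev/s
Shear rate: γ̇ = πDN/h = π·0.0671·1.18333/0.00781 = 31.9395 s⁻¹
ΔT = η·γ̇²·t_res / (ρ·cp) = 1891 · (31.9395)² · 76.7461 / (940 · 2477) = 63.5845 K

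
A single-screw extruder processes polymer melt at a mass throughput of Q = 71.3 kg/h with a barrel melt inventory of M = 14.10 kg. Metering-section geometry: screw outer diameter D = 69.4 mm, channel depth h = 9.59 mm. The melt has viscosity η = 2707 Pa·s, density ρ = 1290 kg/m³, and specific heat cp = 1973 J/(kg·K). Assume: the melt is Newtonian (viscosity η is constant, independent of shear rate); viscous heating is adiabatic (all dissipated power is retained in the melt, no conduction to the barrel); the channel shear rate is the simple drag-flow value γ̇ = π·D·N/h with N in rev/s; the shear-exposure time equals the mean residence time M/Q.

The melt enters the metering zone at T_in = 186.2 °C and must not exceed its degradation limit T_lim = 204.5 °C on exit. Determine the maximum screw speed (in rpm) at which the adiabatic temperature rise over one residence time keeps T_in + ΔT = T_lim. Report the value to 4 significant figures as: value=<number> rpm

value=12.97 rpm

Convert throughput: Q = 71.3 kg/h = 71.3/3600 = 0.0198056 kg/s
t_res = M / Q_s = 14.10 / 0.0198056 = 711.921 s
D = 69.4 mm = 0.0694 m;  h = 9.59 mm = 0.00959 m
Allowable rise: ΔT_a = T_lim − T_in = 204.5 − 186.2 = 18.3 K
γ̇_max² = ΔT_a·ρ·cp/(η·t_res) = 18.3·1290·1973/(2707·711.921) = 24.1684 s⁻²
Take the square root: γ̇_max = √(24.1684) = 4.91613 s⁻¹
Solve γ̇ = πDN/h for N: N_max = γ̇_max·h/(π·D) = 4.91613 × 0.00959 / (π × 0.0694) = 0.216239 rev/s = 12.9743 rpm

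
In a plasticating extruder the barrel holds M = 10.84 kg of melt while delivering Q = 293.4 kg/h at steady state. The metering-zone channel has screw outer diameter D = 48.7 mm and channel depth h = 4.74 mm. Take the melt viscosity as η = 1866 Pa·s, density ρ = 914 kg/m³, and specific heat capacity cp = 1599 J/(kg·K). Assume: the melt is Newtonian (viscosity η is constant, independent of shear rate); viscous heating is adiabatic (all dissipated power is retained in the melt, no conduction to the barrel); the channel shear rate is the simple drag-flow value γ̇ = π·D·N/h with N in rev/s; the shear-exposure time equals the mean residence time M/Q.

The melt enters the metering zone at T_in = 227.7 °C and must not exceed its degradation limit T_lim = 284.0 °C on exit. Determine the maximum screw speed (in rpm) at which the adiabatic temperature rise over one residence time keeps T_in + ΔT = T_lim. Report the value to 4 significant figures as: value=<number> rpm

Convert throughput: Q = 293.4 kg/h = 293.4/3600 = 0.0815 kg/s
t_res = M / Q_s = 10.84 / 0.0815 = 133.006 s
Geometry in SI: D = 48.7 mm → 0.0487 m, h = 4.74 mm → 0.00474 m
ΔT_a = T_lim − T_in = 284.0 °C − 227.7 °C = 56.3 K
γ̇_max² = ΔT_a·ρ·cp/(η·t_res) = 56.3·914·1599/(1866·133.006) = 331.528 s⁻²
γ̇_max = √331.528 = 18.2079 s⁻¹
N_max = γ̇_max h / (πD) = 18.2079·0.00474/(π·0.0487) = 0.564104 rev/s → ×60 = 33.8463 rpm

value=33.85 rpm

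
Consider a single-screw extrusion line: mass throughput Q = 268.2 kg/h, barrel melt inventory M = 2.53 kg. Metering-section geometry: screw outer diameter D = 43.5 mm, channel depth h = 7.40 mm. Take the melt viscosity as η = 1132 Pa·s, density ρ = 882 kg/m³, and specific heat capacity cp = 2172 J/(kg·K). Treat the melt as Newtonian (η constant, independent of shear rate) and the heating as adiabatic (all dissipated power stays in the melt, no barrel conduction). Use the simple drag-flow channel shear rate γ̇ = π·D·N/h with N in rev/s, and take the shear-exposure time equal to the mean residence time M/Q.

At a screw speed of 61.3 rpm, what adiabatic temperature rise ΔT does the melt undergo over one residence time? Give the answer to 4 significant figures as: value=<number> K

Convert throughput: Q = 268.2 kg/h = 268.2/3600 = 0.0745 kg/s
t_res = M / Q_s = 2.53 ÷ 0.0745 = 33.9597 s
Convert to SI: D = 0.0435 m, h = 0.0074 m, N = 61.3/60 = 1.02167 rev/s
γ̇ = π D N / h = (π)(0.0435)(1.02167) / 0.0074 = 18.8676 s⁻¹
ΔT = η·γ̇²·t_res/(ρ·cp) = [1132 × 18.8676² × 33.9597] / [882 × 2172] = 7.14357 K

value=7.144 K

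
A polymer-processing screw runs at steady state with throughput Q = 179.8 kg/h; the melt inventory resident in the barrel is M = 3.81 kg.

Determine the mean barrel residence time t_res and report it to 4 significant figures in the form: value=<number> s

value=76.28 s

Throughput in SI: Q_s = 179.8 kg/h ÷ 3600 s/h = 0.0499444 kg/s
t_res = M / Q_s = 3.81 / 0.0499444 = 76.2848 s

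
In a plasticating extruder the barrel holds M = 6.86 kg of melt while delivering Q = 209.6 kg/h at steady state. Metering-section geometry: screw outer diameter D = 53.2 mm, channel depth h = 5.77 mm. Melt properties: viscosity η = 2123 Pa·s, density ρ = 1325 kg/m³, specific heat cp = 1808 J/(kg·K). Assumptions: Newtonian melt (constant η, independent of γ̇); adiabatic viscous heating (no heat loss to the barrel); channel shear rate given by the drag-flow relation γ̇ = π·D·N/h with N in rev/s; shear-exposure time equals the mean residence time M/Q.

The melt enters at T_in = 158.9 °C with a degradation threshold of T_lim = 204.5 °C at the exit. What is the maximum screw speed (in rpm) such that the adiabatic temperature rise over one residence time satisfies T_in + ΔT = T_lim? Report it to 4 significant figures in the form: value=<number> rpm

Convert throughput: Q = 209.6 kg/h = 209.6/3600 = 0.0582222 kg/s
Mean residence time: t_res = M/Q_s = 6.86 kg / 0.0582222 kg/s = 117.824 s
Geometry in SI: D = 53.2 mm → 0.0532 m, h = 5.77 mm → 0.00577 m
Allowable rise: ΔT_a = T_lim − T_in = 204.5 − 158.9 = 45.6 K
Invert ΔT = ηγ̇²t_res/(ρcp) for γ̇: γ̇_max² = ΔT_a ρ cp / (η t_res) = 45.6·1325·1808 / (2123·117.824) = 436.711 s⁻²
γ̇_max = sqrt(436.711) = 20.8976 s⁻¹
Solve γ̇ = πDN/h for N: N_max = γ̇_max·h/(π·D) = 20.8976 × 0.00577 / (π × 0.0532) = 0.721458 rev/s = 43.2875 rpm

value=43.29 rpm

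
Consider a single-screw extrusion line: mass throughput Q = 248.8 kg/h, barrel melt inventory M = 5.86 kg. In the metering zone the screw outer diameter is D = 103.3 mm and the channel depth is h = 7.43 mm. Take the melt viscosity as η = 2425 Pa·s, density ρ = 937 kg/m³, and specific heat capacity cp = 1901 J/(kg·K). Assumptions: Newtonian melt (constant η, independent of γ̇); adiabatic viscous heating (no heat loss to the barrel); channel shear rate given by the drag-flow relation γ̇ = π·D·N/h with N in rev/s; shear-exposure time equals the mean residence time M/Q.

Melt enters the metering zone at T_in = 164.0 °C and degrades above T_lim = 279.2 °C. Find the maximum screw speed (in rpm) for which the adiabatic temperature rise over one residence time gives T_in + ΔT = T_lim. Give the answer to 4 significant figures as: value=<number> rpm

Q_s = Q / 3600 = 248.8 / 3600 = 0.0691111 kg/s
Mean residence time: t_res = M/Q_s = 5.86 kg / 0.0691111 kg/s = 84.791 s
D = 103.3 mm = 0.1033 m;  h = 7.43 mm = 0.00743 m
Allowable rise: ΔT_a = T_lim − T_in = 279.2 − 164.0 = 115.2 K
γ̇_max² = ΔT_a·ρ·cp / (η·t_res) = [115.2 × 937 × 1901] / [2425 × 84.791] = 997.959 s⁻²
γ̇_max = sqrt(997.959) = 31.5905 s⁻¹
Solve γ̇ = πDN/h for N: N_max = γ̇_max·h/(π·D) = 31.5905 × 0.00743 / (π × 0.1033) = 0.723261 rev/s = 43.3957 rpm

value=43.40 rpm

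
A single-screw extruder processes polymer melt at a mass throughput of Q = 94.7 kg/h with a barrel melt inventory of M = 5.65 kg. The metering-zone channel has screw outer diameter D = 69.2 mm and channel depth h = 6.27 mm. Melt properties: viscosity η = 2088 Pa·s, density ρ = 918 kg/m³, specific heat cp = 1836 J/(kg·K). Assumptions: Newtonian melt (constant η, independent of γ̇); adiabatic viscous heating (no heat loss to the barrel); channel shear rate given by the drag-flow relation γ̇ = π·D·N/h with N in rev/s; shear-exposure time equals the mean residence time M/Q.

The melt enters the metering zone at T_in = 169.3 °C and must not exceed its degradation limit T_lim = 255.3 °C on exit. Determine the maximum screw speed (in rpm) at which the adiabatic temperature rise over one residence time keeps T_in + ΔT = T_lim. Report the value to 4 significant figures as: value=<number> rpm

value=31.11 rpm

Throughput in SI: Q_s = 94.7 kg/h ÷ 3600 s/h = 0.0263056 kg/s
t_res = M / Q_s = 5.65 / 0.0263056 = 214.784 s
Convert to metres: D = 0.0692 m, h = 0.00627 m
ΔT_a = T_lim − T_in = 255.3 − 169.3 = 86 K
γ̇_max² = ΔT_a·ρ·cp/(η·t_res) = 86·918·1836/(2088·214.784) = 323.208 s⁻²
Take the square root: γ̇_max = √(323.208) = 17.978 s⁻¹
N_max = γ̇_max h / (πD) = 17.978·0.00627/(π·0.0692) = 0.518505 rev/s → ×60 = 31.1103 rpm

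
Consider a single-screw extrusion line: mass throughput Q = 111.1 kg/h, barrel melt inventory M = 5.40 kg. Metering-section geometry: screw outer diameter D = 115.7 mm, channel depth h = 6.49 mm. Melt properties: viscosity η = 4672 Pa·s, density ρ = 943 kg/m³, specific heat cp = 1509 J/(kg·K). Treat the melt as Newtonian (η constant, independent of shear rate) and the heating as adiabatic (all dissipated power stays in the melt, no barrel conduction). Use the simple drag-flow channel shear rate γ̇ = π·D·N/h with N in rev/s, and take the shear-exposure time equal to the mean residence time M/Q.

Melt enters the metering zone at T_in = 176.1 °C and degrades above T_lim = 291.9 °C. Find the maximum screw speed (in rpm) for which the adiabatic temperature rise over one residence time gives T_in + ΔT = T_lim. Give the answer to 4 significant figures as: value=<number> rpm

Convert throughput: Q = 111.1 kg/h = 111.1/3600 = 0.0308611 kg/s
t_res = M / Q_s = 5.40 ÷ 0.0308611 = 174.977 s
D = 115.7 mm = 0.1157 m;  h = 6.49 mm = 0.00649 m
ΔT_a = T_lim − T_in = 291.9 − 176.1 = 115.8 K
γ̇_max² = ΔT_a·ρ·cp / (η·t_res) = [115.8 × 943 × 1509] / [4672 × 174.977] = 201.569 s⁻²
γ̇_max = sqrt(201.569) = 14.1975 s⁻¹
N_max = γ̇_max h / (πD) = 14.1975·0.00649/(π·0.1157) = 0.253498 rev/s → ×60 = 15.2099 rpm

value=15.21 rpm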